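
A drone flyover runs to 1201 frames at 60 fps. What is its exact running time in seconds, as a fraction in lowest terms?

Running time = 1201 ÷ (60) = 1201 × 1/60 = 1201/60 s.

1201/60 seconds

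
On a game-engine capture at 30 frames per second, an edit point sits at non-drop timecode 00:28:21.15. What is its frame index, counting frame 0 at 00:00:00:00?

Total seconds to the label: (0 × 3600 + 28 × 60 + 21) = 1701.
Frame index = 1701 × 30 + 15 = 51045.

frame 51045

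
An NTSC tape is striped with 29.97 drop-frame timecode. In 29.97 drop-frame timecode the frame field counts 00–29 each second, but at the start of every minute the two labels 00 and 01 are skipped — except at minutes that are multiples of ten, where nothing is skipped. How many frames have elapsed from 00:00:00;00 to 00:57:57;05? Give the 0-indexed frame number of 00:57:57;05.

104211

Complete 10-minute blocks: 5, each 17982 frames → 89910.
Remaining 7 whole minutes in the current block: 1800 + 6 × 1798 = 12588 frames.
Within the current minute: 57 × 30 + 5 − 2 = 1713 (labels ;00/;01 skipped at this minute). Total = 89910 + 12588 + 1713 = 104211.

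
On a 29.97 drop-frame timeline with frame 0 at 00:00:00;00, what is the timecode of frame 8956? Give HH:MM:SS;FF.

Ten DF minutes hold 17982 frames, so frame 8956 lies in block 0 (frames 0–17981) with 8956 frames into that block.
The block's first minute is 1800 frames and the rest 1798 each; 8956 frames reaches minute 4, so 0 × 18 + 4 × 2 = 8 labels have been skipped so far.
Adding those back, label number 8956 + 8 = 8964 at 30 labels/s is 298 s + 24 f = 0 h 4 min 58 s frame 24, i.e. 00:04:58;24.

00:04:58;24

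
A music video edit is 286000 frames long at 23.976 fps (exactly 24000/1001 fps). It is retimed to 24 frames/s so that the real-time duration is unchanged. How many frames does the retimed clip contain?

Target frames = source frames × (target rate / source rate) = 286000 × (24)/(24000/1001) = 286000 × 1001/1000 = 286286.

286286 frames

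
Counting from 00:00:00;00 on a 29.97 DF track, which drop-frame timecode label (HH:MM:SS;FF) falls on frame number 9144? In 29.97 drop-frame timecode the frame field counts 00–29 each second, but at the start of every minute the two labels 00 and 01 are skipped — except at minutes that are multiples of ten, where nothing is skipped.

Ten DF minutes hold 17982 frames, so frame 9144 lies in block 0 (frames 0–17981) with 9144 frames into that block.
The block's first minute is 1800 frames and the rest 1798 each; 9144 frames reaches minute 5, so 0 × 18 + 5 × 2 = 10 labels have been skipped so far.
Adding those back, label number 9144 + 10 = 9154 at 30 labels/s is 305 s + 4 f = 0 h 5 min 5 s frame 4, i.e. 00:05:05;04.

00:05:05;04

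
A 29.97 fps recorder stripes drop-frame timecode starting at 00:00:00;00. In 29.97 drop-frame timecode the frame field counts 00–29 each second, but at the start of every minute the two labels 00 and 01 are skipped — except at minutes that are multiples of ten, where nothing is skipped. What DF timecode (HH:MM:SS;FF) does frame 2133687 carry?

19:46:34;03

Ten DF minutes hold 17982 frames, so frame 2133687 lies in block 118 (frames 2121876–2139857) with 11811 frames into that block.
The block's first minute is 1800 frames and the rest 1798 each; 11811 frames reaches minute 6, so 118 × 18 + 6 × 2 = 2136 labels have been skipped so far.
Adding those back, label number 2133687 + 2136 = 2135823 at 30 labels/s is 71194 s + 3 f = 19 h 46 min 34 s frame 3, i.e. 19:46:34;03.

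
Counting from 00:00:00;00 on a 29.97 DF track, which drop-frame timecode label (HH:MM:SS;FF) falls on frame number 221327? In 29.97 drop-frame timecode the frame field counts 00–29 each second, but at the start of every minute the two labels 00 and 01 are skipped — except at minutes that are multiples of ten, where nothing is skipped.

02:03:04;29

Ten DF minutes hold 17982 frames, so frame 221327 lies in block 12 (frames 215784–233765) with 5543 frames into that block.
The block's first minute is 1800 frames and the rest 1798 each; 5543 frames reaches minute 3, so 12 × 18 + 3 × 2 = 222 labels have been skipped so far.
Adding those back, label number 221327 + 222 = 221549 at 30 labels/s is 7384 s + 29 f = 2 h 3 min 4 s frame 29, i.e. 02:03:04;29.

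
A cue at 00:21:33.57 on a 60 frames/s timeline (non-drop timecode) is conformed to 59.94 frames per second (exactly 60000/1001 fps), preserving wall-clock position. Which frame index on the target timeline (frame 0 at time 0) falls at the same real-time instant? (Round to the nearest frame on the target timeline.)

frame 77559

Source frame index: (0×3600 + 21×60 + 33) × 60 + 57 = 77637.
Real time: 77637 / (60) = 25879/20 s.
Target frame: (25879/20) × (60000/1001) = 11091000/143 ≈ 77559.441 → 77559.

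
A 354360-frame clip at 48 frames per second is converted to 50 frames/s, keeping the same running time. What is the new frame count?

Target frames = source frames × (target rate / source rate) = 354360 × (50)/(48) = 354360 × 25/24 = 369125.

369125 frames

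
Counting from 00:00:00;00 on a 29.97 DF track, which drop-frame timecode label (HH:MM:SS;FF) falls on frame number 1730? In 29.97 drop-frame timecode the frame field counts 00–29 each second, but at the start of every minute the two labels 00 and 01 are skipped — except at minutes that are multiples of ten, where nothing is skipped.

00:00:57;20

Each 10-minute DF block holds 10 × 60 × 30 − 9 × 2 = 17982 frames. 1730 ÷ 17982 → 0 full blocks, remainder 1730.
Within the partial block the first minute is 1800 frames and each further minute 1798, so 0 further minute boundaries passed. Total skipped labels = 18 × 0 + 2 × 0 = 0.
Non-drop label index = 1730 + 0 = 1730; at 30 labels/s that is 00:00:57:20, i.e. DF 00:00:57;20.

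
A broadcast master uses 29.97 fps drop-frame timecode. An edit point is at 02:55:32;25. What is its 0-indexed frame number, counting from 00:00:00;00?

Complete 10-minute blocks: 17, each 17982 frames → 305694.
Remaining 5 whole minutes in the current block: 1800 + 4 × 1798 = 8992 frames.
Within the current minute: 32 × 30 + 25 − 2 = 983 (labels ;00/;01 skipped at this minute). Total = 305694 + 8992 + 983 = 315669.

315669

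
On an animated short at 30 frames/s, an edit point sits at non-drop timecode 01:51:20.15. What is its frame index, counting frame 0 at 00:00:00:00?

200415

Total seconds to the label: (1 × 3600 + 51 × 60 + 20) = 6680.
Frame index = 6680 × 30 + 15 = 200415.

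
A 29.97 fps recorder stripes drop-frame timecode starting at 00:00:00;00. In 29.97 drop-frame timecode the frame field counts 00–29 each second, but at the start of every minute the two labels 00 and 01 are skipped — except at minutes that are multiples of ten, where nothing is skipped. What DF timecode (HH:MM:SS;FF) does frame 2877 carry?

00:01:35;29

Ten DF minutes hold 17982 frames, so frame 2877 lies in block 0 (frames 0–17981) with 2877 frames into that block.
The block's first minute is 1800 frames and the rest 1798 each; 2877 frames reaches minute 1, so 0 × 18 + 1 × 2 = 2 labels have been skipped so far.
Adding those back, label number 2877 + 2 = 2879 at 30 labels/s is 95 s + 29 f = 0 h 1 min 35 s frame 29, i.e. 00:01:35;29.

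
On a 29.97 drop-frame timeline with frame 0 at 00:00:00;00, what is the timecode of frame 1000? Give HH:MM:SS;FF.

00:00:33;10

Ten DF minutes hold 17982 frames, so frame 1000 lies in block 0 (frames 0–17981) with 1000 frames into that block.
The block's first minute is 1800 frames and the rest 1798 each; 1000 frames reaches minute 0, so 0 × 18 + 0 × 2 = 0 labels have been skipped so far.
Adding those back, label number 1000 + 0 = 1000 at 30 labels/s is 33 s + 10 f = 0 h 0 min 33 s frame 10, i.e. 00:00:33;10.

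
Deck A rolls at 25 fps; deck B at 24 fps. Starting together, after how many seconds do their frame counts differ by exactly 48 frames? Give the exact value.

The gap grows by |24 − 25| = 1 frame per second.
Time for a 48-frame gap: 48 ÷ (1) = 48 s.

48 seconds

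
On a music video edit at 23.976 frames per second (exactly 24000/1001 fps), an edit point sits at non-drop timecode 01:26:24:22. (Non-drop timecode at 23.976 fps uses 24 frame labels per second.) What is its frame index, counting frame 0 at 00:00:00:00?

frame 124438

Total seconds to the label: (1 × 3600 + 26 × 60 + 24) = 5184.
Frame index = 5184 × 24 + 22 = 124438.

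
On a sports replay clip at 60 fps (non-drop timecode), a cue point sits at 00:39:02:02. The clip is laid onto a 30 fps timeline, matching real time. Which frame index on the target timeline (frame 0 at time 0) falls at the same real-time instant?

frame 70261

Source frame index: (0×3600 + 39×60 + 2) × 60 + 2 = 140522.
Real time: 140522 / (60) = 70261/30 s.
Target frame: (70261/30) × (30) = 70261.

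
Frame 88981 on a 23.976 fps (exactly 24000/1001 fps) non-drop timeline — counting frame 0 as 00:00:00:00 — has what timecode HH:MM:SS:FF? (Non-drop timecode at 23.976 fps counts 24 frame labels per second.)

01:01:47:13

88981 ÷ 24 = 3707 full seconds, remainder 13 frames.
3707 s = 1 h 1 min 47 s.
Timecode: 01:01:47:13.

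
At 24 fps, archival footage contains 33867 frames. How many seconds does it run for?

Running time = 33867 / (24) = 1411.125 s.

1411.125 seconds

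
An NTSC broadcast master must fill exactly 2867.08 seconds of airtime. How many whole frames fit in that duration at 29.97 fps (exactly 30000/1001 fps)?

85926 frames

Frames = 2867.08 × 30000/1001 = 86012400/1001 ≈ 85926.4735.
Complete frames: 85926.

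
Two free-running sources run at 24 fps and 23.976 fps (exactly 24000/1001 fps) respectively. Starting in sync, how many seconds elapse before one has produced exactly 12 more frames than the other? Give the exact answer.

The gap grows by |24000/1001 − 24| = 24/1001 frames per second.
Time for a 12-frame gap: 12 ÷ (24/1001) = 500.5 s.

500.5 seconds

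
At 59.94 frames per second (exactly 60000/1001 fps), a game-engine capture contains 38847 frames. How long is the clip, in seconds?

648.09745 seconds

Running time = 38847 / (60000/1001) = 648.09745 s.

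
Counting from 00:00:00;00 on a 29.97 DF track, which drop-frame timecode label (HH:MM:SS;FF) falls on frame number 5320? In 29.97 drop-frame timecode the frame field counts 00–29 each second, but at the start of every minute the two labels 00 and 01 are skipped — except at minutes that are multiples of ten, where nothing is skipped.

Ten DF minutes hold 17982 frames, so frame 5320 lies in block 0 (frames 0–17981) with 5320 frames into that block.
The block's first minute is 1800 frames and the rest 1798 each; 5320 frames reaches minute 2, so 0 × 18 + 2 × 2 = 4 labels have been skipped so far.
Adding those back, label number 5320 + 4 = 5324 at 30 labels/s is 177 s + 14 f = 0 h 2 min 57 s frame 14, i.e. 00:02:57;14.

00:02:57;14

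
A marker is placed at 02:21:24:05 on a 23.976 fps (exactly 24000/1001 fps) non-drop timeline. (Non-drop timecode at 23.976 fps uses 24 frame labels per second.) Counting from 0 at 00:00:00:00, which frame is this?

Total seconds to the label: (2 × 3600 + 21 × 60 + 24) = 8484.
Frame index = 8484 × 24 + 5 = 203621.

203621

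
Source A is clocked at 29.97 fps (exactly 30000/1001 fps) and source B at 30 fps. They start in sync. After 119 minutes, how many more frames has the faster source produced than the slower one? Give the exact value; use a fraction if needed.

119 min = 7140 s.
A emits 30000/1001 × 7140 = 30600000/143 frames; B emits 30 × 7140 = 214200.
Difference = 30600/143 frames (≈ 213.9860); B is ahead of A.

30600/143 frames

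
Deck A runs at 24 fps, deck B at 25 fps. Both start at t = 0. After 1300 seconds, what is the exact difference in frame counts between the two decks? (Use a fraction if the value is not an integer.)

1300 frames

A emits 24 × 1300 = 31200 frames; B emits 25 × 1300 = 32500.
Difference = 1300 frames; B is ahead of A.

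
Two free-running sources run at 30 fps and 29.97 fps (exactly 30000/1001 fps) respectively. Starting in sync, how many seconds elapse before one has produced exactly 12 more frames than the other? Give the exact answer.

The gap grows by |30000/1001 − 30| = 30/1001 frames per second.
Time for a 12-frame gap: 12 ÷ (30/1001) = 400.4 s.

400.4 seconds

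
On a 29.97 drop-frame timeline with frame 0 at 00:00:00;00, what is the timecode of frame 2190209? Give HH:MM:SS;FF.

20:18:00;03

Each 10-minute DF block holds 10 × 60 × 30 − 9 × 2 = 17982 frames. 2190209 ÷ 17982 → 121 full blocks, remainder 14387.
Within the partial block the first minute is 1800 frames and each further minute 1798, so 8 further minute boundaries passed. Total skipped labels = 18 × 121 + 2 × 8 = 2194.
Non-drop label index = 2190209 + 2194 = 2192403; at 30 labels/s that is 20:18:00:03, i.e. DF 20:18:00;03.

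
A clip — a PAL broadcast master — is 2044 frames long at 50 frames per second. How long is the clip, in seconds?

40.88 seconds

Running time = 2044 / (50) = 40.88 s.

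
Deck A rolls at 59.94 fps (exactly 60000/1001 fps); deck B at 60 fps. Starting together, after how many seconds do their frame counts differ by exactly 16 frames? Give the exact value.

The gap grows by |60 − 60000/1001| = 60/1001 frames per second.
Time for a 16-frame gap: 16 ÷ (60/1001) = 4004/15 s.

4004/15 seconds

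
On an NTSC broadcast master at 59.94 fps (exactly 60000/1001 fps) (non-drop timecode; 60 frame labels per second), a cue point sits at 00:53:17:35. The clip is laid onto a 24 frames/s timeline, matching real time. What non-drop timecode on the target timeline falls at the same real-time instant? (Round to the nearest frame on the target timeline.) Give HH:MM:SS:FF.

Source frame index: (0×3600 + 53×60 + 17) × 60 + 35 = 191855.
Real time: 191855 / (60000/1001) = 38409371/12000 s.
Target frame: (38409371/12000) × (24) = 38409371/500 ≈ 76818.742 → 76819.
At 24 labels/s: frame 76819 → 00:53:20:19.

00:53:20:19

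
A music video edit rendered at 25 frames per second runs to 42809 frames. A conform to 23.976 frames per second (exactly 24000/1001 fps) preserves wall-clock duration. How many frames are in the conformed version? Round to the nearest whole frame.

Frames at target rate = 42809 × (24000/1001) / (25) = 3161280/77 ≈ 41055.584.
Nearest whole frame: 41056.

41056 frames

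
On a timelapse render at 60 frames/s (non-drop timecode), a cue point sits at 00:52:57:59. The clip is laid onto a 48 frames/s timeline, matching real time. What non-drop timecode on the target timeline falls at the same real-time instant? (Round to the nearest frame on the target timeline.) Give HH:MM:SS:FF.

Source frame index: (0×3600 + 52×60 + 57) × 60 + 59 = 190679.
Real time: 190679 / (60) = 190679/60 s.
Target frame: (190679/60) × (48) = 762716/5 ≈ 152543.200 → 152543.
At 48 labels/s: frame 152543 → 00:52:57:47.

00:52:57:47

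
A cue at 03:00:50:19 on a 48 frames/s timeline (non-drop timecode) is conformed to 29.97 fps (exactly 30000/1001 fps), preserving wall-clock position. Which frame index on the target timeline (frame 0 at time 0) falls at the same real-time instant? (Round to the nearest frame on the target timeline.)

frame 325187

Source frame index: (3×3600 + 0×60 + 50) × 48 + 19 = 520819.
Real time: 520819 / (48) = 520819/48 s.
Target frame: (520819/48) × (30000/1001) = 25039375/77 ≈ 325186.688 → 325187.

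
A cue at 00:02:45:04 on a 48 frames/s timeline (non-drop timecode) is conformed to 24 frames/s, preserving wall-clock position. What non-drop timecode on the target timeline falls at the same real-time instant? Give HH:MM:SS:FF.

Source frame index: (0×3600 + 2×60 + 45) × 48 + 4 = 7924.
Real time: 7924 / (48) = 1981/12 s.
Target frame: (1981/12) × (24) = 3962.
At 24 labels/s: frame 3962 → 00:02:45:02.

00:02:45:02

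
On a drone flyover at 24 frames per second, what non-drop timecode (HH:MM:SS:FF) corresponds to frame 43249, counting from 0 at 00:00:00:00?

00:30:02:01

43249 ÷ 24 = 1802 full seconds, remainder 1 frame.
1802 s = 0 h 30 min 2 s.
Timecode: 00:30:02:01.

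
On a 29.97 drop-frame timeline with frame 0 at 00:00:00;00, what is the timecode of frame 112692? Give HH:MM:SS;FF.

01:02:40;04

Each 10-minute DF block holds 10 × 60 × 30 − 9 × 2 = 17982 frames. 112692 ÷ 17982 → 6 full blocks, remainder 4800.
Within the partial block the first minute is 1800 frames and each further minute 1798, so 2 further minute boundaries passed. Total skipped labels = 18 × 6 + 2 × 2 = 112.
Non-drop label index = 112692 + 112 = 112804; at 30 labels/s that is 01:02:40:04, i.e. DF 01:02:40;04.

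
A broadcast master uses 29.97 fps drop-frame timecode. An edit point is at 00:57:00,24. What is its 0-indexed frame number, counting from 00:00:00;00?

102520

Complete 10-minute blocks: 5, each 17982 frames → 89910.
Remaining 7 whole minutes in the current block: 1800 + 6 × 1798 = 12588 frames.
Within the current minute: 0 × 30 + 24 − 2 = 22 (labels ;00/;01 skipped at this minute). Total = 89910 + 12588 + 22 = 102520.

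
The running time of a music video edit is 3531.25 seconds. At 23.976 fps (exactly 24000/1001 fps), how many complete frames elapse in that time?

Frames = 3531.25 × 24000/1001 = 84750000/1001 ≈ 84665.3347.
Complete frames: 84665.

84665 frames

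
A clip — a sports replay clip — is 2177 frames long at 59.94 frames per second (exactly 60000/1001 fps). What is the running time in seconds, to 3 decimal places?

36.320 seconds

Running time = 2177 × 1001/60000 = 2179177/60000 s ≈ 36.320 s.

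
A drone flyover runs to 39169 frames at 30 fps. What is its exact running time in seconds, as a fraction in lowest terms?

Running time = 39169 ÷ (30) = 39169 × 1/30 = 39169/30 s.

39169/30 seconds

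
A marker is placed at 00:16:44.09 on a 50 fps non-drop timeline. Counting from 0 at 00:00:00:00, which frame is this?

50209

Total seconds to the label: (0 × 3600 + 16 × 60 + 44) = 1004.
Frame index = 1004 × 50 + 9 = 50209.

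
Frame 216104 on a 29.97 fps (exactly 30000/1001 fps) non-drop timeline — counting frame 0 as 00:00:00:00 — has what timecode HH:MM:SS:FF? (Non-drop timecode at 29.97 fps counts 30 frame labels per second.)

02:00:03:14

216104 ÷ 30 = 7203 full seconds, remainder 14 frames.
7203 s = 2 h 0 min 3 s.
Timecode: 02:00:03:14.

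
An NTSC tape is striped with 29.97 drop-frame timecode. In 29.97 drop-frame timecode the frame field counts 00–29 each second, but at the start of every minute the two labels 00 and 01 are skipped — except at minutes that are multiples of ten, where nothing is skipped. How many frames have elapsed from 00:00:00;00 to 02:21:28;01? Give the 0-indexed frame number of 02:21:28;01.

254387

Complete 10-minute blocks: 14, each 17982 frames → 251748.
Remaining 1 whole minute in the current block: 1800 + 0 × 1798 = 1800 frames.
Within the current minute: 28 × 30 + 1 − 2 = 839 (labels ;00/;01 skipped at this minute). Total = 251748 + 1800 + 839 = 254387.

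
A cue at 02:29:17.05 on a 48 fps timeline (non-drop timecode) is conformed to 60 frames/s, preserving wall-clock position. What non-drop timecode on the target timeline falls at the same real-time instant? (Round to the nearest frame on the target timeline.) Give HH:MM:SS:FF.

02:29:17:06

Source frame index: (2×3600 + 29×60 + 17) × 48 + 5 = 429941.
Real time: 429941 / (48) = 429941/48 s.
Target frame: (429941/48) × (60) = 2149705/4 ≈ 537426.250 → 537426.
At 60 labels/s: frame 537426 → 02:29:17:06.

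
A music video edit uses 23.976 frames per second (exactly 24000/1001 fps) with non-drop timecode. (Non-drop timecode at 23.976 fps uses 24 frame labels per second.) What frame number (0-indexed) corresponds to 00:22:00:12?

frame 31692

Total seconds to the label: (0 × 3600 + 22 × 60 + 0) = 1320.
Frame index = 1320 × 24 + 12 = 31692.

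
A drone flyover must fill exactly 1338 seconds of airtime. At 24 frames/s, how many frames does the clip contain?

Frames = 1338 × 24 = 32112.

32112 frames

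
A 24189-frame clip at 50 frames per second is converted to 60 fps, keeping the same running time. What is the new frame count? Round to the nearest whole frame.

29027 frames

Frames at target rate = 24189 × (60) / (50) = 145134/5 ≈ 29026.800.
Nearest whole frame: 29027.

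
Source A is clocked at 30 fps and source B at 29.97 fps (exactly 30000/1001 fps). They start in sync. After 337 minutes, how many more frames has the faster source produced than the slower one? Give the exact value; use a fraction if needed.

606600/1001 frames

337 min = 20220 s.
A emits 30 × 20220 = 606600 frames; B emits 30000/1001 × 20220 = 606600000/1001.
Difference = 606600/1001 frames (≈ 605.9940); B is behind A.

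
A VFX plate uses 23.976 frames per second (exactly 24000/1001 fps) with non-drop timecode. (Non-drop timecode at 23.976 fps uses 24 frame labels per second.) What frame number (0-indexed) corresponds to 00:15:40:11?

Total seconds to the label: (0 × 3600 + 15 × 60 + 40) = 940.
Frame index = 940 × 24 + 11 = 22571.

frame 22571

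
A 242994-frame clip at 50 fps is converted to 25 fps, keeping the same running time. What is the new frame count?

Target frames = source frames × (target rate / source rate) = 242994 × (25)/(50) = 242994 × 1/2 = 121497.

121497 frames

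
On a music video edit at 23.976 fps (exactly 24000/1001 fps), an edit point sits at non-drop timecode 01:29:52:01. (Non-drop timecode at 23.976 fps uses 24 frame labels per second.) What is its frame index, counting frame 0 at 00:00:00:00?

129409

Total seconds to the label: (1 × 3600 + 29 × 60 + 52) = 5392.
Frame index = 5392 × 24 + 1 = 129409.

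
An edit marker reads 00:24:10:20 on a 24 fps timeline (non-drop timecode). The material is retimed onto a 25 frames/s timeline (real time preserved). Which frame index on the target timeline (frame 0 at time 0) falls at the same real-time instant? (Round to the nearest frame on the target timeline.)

Source frame index: (0×3600 + 24×60 + 10) × 24 + 20 = 34820.
Real time: 34820 / (24) = 8705/6 s.
Target frame: (8705/6) × (25) = 217625/6 ≈ 36270.833 → 36271.

frame 36271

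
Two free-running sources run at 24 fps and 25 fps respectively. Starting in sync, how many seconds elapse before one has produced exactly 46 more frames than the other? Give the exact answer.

The gap grows by |25 − 24| = 1 frame per second.
Time for a 46-frame gap: 46 ÷ (1) = 46 s.

46 seconds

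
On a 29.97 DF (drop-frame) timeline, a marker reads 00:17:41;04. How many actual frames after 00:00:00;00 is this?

31802

Complete 10-minute blocks: 1, each 17982 frames → 17982.
Remaining 7 whole minutes in the current block: 1800 + 6 × 1798 = 12588 frames.
Within the current minute: 41 × 30 + 4 − 2 = 1232 (labels ;00/;01 skipped at this minute). Total = 17982 + 12588 + 1232 = 31802.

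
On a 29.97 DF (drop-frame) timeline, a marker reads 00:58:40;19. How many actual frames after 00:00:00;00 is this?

Complete 10-minute blocks: 5, each 17982 frames → 89910.
Remaining 8 whole minutes in the current block: 1800 + 7 × 1798 = 14386 frames.
Within the current minute: 40 × 30 + 19 − 2 = 1217 (labels ;00/;01 skipped at this minute). Total = 89910 + 14386 + 1217 = 105513.

105513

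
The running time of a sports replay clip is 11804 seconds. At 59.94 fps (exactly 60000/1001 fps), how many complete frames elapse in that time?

Frames = 11804 × 60000/1001 = 54480000/77 ≈ 707532.4675.
Complete frames: 707532.

707532 frames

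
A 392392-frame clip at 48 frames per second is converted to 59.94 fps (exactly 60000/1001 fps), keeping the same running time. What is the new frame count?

490000 frames

Target frames = source frames × (target rate / source rate) = 392392 × (60000/1001)/(48) = 392392 × 1250/1001 = 490000.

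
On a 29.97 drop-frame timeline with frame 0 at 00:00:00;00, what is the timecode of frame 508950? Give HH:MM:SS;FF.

04:43:02;00

Ten DF minutes hold 17982 frames, so frame 508950 lies in block 28 (frames 503496–521477) with 5454 frames into that block.
The block's first minute is 1800 frames and the rest 1798 each; 5454 frames reaches minute 3, so 28 × 18 + 3 × 2 = 510 labels have been skipped so far.
Adding those back, label number 508950 + 510 = 509460 at 30 labels/s is 16982 s + 0 f = 4 h 43 min 2 s frame 0, i.e. 04:43:02;00.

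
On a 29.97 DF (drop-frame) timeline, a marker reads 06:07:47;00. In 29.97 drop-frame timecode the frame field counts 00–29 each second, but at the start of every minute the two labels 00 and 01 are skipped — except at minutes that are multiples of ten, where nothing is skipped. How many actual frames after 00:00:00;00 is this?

661348

As if non-drop at 30 labels/s: (6 × 3600 + 7 × 60 + 47) × 30 + 0 = 662010.
Minute boundaries passed: 367; those not divisible by 10: 367 − 36 = 331; dropped labels = 2 × 331 = 662.
Actual frame index = 662010 − 662 = 661348.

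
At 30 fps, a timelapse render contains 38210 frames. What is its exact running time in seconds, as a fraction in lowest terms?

Running time = 38210 ÷ (30) = 38210 × 1/30 = 3821/3 s.

3821/3 seconds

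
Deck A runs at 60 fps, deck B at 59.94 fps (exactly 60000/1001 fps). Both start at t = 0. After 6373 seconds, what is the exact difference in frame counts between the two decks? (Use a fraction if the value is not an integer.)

A emits 60 × 6373 = 382380 frames; B emits 60000/1001 × 6373 = 382380000/1001.
Difference = 382380/1001 frames (≈ 381.9980); B is behind A.

382380/1001 frames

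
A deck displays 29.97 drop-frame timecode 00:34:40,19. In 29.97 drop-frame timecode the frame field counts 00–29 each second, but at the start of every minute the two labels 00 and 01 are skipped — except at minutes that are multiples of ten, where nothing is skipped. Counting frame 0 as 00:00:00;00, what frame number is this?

Complete 10-minute blocks: 3, each 17982 frames → 53946.
Remaining 4 whole minutes in the current block: 1800 + 3 × 1798 = 7194 frames.
Within the current minute: 40 × 30 + 19 − 2 = 1217 (labels ;00/;01 skipped at this minute). Total = 53946 + 7194 + 1217 = 62357.

62357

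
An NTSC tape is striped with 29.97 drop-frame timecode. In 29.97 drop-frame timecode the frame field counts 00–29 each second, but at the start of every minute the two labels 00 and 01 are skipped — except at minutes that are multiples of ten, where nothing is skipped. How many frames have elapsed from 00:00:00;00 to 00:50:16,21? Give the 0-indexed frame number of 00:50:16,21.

Complete 10-minute blocks: 5, each 17982 frames → 89910.
Remaining 0 whole minutes in the current block: 0 frames.
Within the current minute: 16 × 30 + 21 = 501. Total = 89910 + 0 + 501 = 90411.

90411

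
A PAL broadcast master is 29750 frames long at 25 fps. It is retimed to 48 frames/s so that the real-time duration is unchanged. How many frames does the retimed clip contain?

57120 frames

Target frames = source frames × (target rate / source rate) = 29750 × (48)/(25) = 29750 × 48/25 = 57120.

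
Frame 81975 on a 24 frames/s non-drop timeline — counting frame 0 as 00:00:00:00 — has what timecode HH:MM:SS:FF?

81975 ÷ 24 = 3415 full seconds, remainder 15 frames.
3415 s = 0 h 56 min 55 s.
Timecode: 00:56:55:15.

00:56:55:15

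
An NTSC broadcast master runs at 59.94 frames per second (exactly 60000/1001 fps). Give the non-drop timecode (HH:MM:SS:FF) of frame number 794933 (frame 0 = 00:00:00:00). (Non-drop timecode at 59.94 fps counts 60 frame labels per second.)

03:40:48:53

794933 ÷ 60 = 13248 full seconds, remainder 53 frames.
13248 s = 3 h 40 min 48 s.
Timecode: 03:40:48:53.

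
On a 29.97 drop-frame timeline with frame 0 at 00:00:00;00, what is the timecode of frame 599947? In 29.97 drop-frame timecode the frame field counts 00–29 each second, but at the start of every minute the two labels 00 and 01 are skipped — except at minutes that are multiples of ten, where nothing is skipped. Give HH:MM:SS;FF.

Each 10-minute DF block holds 10 × 60 × 30 − 9 × 2 = 17982 frames. 599947 ÷ 17982 → 33 full blocks, remainder 6541.
Within the partial block the first minute is 1800 frames and each further minute 1798, so 3 further minute boundaries passed. Total skipped labels = 18 × 33 + 2 × 3 = 600.
Non-drop label index = 599947 + 600 = 600547; at 30 labels/s that is 05:33:38:07, i.e. DF 05:33:38;07.

05:33:38;07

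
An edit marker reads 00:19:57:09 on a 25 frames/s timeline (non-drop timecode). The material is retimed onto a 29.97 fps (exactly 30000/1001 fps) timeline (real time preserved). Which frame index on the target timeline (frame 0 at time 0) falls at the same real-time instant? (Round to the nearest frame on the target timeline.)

frame 35885

Source frame index: (0×3600 + 19×60 + 57) × 25 + 9 = 29934.
Real time: 29934 / (25) = 29934/25 s.
Target frame: (29934/25) × (30000/1001) = 35920800/1001 ≈ 35884.915 → 35885.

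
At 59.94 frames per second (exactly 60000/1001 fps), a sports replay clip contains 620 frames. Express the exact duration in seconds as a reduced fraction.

Running time = 620 ÷ (60000/1001) = 620 × 1001/60000 = 31031/3000 s.

31031/3000 seconds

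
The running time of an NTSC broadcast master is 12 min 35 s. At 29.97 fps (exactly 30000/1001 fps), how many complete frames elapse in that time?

22627 frames

12 min 35 s = 755 s.
Frames = 755 × 30000/1001 = 22650000/1001 ≈ 22627.3726.
Complete frames: 22627.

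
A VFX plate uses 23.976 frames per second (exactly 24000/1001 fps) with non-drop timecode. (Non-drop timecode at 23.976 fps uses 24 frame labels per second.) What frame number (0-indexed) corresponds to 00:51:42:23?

Total seconds to the label: (0 × 3600 + 51 × 60 + 42) = 3102.
Frame index = 3102 × 24 + 23 = 74471.

74471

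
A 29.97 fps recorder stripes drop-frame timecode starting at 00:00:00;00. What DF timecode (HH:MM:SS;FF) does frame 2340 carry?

Ten DF minutes hold 17982 frames, so frame 2340 lies in block 0 (frames 0–17981) with 2340 frames into that block.
The block's first minute is 1800 frames and the rest 1798 each; 2340 frames reaches minute 1, so 0 × 18 + 1 × 2 = 2 labels have been skipped so far.
Adding those back, label number 2340 + 2 = 2342 at 30 labels/s is 78 s + 2 f = 0 h 1 min 18 s frame 2, i.e. 00:01:18;02.

00:01:18;02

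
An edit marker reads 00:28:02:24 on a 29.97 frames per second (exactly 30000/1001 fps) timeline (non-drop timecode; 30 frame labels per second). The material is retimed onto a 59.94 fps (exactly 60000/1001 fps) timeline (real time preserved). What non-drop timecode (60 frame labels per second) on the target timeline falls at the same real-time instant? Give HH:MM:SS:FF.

00:28:02:48

Source frame index: (0×3600 + 28×60 + 2) × 30 + 24 = 50484.
Real time: 50484 / (30000/1001) = 4211207/2500 s.
Target frame: (4211207/2500) × (60000/1001) = 100968.
At 60 labels/s: frame 100968 → 00:28:02:48.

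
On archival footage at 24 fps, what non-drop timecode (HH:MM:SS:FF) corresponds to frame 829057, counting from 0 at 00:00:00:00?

09:35:44:01

829057 ÷ 24 = 34544 full seconds, remainder 1 frame.
34544 s = 9 h 35 min 44 s.
Timecode: 09:35:44:01.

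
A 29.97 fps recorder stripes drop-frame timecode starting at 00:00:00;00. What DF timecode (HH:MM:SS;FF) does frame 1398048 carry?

12:57:28;08

Ten DF minutes hold 17982 frames, so frame 1398048 lies in block 77 (frames 1384614–1402595) with 13434 frames into that block.
The block's first minute is 1800 frames and the rest 1798 each; 13434 frames reaches minute 7, so 77 × 18 + 7 × 2 = 1400 labels have been skipped so far.
Adding those back, label number 1398048 + 1400 = 1399448 at 30 labels/s is 46648 s + 8 f = 12 h 57 min 28 s frame 8, i.e. 12:57:28;08.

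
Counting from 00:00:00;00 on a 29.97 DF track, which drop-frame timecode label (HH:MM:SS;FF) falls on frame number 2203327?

20:25:17;23

Ten DF minutes hold 17982 frames, so frame 2203327 lies in block 122 (frames 2193804–2211785) with 9523 frames into that block.
The block's first minute is 1800 frames and the rest 1798 each; 9523 frames reaches minute 5, so 122 × 18 + 5 × 2 = 2206 labels have been skipped so far.
Adding those back, label number 2203327 + 2206 = 2205533 at 30 labels/s is 73517 s + 23 f = 20 h 25 min 17 s frame 23, i.e. 20:25:17;23.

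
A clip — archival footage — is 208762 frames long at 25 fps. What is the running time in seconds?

Running time = 208762 / (25) = 8350.48 s.

8350.48 seconds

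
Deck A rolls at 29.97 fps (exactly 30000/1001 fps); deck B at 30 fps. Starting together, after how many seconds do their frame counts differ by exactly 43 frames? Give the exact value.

The gap grows by |30 − 30000/1001| = 30/1001 frames per second.
Time for a 43-frame gap: 43 ÷ (30/1001) = 43043/30 s.

43043/30 seconds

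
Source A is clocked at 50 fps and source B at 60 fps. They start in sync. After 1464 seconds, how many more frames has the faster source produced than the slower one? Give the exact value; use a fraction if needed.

A emits 50 × 1464 = 73200 frames; B emits 60 × 1464 = 87840.
Difference = 14640 frames; B is ahead of A.

14640 frames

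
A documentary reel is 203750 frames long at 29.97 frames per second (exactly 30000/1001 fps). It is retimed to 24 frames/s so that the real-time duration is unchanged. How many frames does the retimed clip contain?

Target frames = source frames × (target rate / source rate) = 203750 × (24)/(30000/1001) = 203750 × 1001/1250 = 163163.

163163 frames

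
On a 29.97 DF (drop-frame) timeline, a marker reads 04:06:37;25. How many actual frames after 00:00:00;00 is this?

As if non-drop at 30 labels/s: (4 × 3600 + 6 × 60 + 37) × 30 + 25 = 443935.
Minute boundaries passed: 246; those not divisible by 10: 246 − 24 = 222; dropped labels = 2 × 222 = 444.
Actual frame index = 443935 − 444 = 443491.

443491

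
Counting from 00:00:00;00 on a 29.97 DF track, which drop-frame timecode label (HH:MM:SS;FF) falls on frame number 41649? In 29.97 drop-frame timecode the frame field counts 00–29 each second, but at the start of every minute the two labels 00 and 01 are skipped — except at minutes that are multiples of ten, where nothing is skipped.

00:23:09;21

Ten DF minutes hold 17982 frames, so frame 41649 lies in block 2 (frames 35964–53945) with 5685 frames into that block.
The block's first minute is 1800 frames and the rest 1798 each; 5685 frames reaches minute 3, so 2 × 18 + 3 × 2 = 42 labels have been skipped so far.
Adding those back, label number 41649 + 42 = 41691 at 30 labels/s is 1389 s + 21 f = 0 h 23 min 9 s frame 21, i.e. 00:23:09;21.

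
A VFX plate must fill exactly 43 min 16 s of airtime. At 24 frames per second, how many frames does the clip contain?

43 min 16 s = 2596 s.
Frames = 2596 × 24 = 62304.

62304 frames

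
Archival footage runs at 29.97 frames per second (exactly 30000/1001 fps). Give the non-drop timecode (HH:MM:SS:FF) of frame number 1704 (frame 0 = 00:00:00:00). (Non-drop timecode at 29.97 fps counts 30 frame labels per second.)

00:00:56:24

1704 ÷ 30 = 56 full seconds, remainder 24 frames.
56 s = 0 h 0 min 56 s.
Timecode: 00:00:56:24.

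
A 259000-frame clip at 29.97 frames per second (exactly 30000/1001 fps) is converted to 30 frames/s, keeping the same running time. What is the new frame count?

Target frames = source frames × (target rate / source rate) = 259000 × (30)/(30000/1001) = 259000 × 1001/1000 = 259259.

259259 frames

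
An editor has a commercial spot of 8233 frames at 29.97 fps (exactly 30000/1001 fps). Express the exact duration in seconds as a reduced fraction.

Running time = 8233 ÷ (30000/1001) = 8233 × 1001/30000 = 8241233/30000 s.

8241233/30000 seconds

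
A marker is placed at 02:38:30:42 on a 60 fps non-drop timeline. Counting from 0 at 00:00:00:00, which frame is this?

Total seconds to the label: (2 × 3600 + 38 × 60 + 30) = 9510.
Frame index = 9510 × 60 + 42 = 570642.

frame 570642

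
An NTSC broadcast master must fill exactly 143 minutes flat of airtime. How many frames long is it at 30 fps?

257400 frames

143 min = 8580 s.
Frames = 8580 × 30 = 257400.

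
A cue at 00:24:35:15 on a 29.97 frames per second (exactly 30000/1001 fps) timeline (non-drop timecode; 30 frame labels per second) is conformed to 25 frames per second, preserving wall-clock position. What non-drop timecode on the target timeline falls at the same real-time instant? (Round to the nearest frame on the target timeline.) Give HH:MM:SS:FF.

Source frame index: (0×3600 + 24×60 + 35) × 30 + 15 = 44265.
Real time: 44265 / (30000/1001) = 2953951/2000 s.
Target frame: (2953951/2000) × (25) = 2953951/80 ≈ 36924.387 → 36924.
At 25 labels/s: frame 36924 → 00:24:36:24.

00:24:36:24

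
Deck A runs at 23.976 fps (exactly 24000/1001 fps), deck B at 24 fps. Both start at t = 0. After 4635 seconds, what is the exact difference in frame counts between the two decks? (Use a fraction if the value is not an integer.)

111240/1001 frames

A emits 24000/1001 × 4635 = 111240000/1001 frames; B emits 24 × 4635 = 111240.
Difference = 111240/1001 frames (≈ 111.1289); B is ahead of A.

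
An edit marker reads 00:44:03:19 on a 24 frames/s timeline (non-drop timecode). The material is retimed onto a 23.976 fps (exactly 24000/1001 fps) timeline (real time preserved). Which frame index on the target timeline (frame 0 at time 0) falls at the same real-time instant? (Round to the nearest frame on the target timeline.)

Source frame index: (0×3600 + 44×60 + 3) × 24 + 19 = 63451.
Real time: 63451 / (24) = 63451/24 s.
Target frame: (63451/24) × (24000/1001) = 63451000/1001 ≈ 63387.612 → 63388.

frame 63388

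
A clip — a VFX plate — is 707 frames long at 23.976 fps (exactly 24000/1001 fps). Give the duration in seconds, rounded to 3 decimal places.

Running time = 707 × 1001/24000 = 707707/24000 s ≈ 29.488 s.

29.488 seconds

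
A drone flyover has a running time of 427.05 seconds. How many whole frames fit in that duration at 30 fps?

12811 frames

Frames = 427.05 × 30 = 25623/2 ≈ 12811.5000.
Complete frames: 12811.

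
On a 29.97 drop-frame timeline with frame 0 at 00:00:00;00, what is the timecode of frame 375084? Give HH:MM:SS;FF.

Each 10-minute DF block holds 10 × 60 × 30 − 9 × 2 = 17982 frames. 375084 ÷ 17982 → 20 full blocks, remainder 15444.
Within the partial block the first minute is 1800 frames and each further minute 1798, so 8 further minute boundaries passed. Total skipped labels = 18 × 20 + 2 × 8 = 376.
Non-drop label index = 375084 + 376 = 375460; at 30 labels/s that is 03:28:35:10, i.e. DF 03:28:35;10.

03:28:35;10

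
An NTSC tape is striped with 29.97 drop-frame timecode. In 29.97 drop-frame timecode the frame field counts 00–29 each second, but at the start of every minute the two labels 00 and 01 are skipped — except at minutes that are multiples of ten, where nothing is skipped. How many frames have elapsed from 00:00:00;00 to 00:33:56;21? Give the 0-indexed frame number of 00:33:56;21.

61041

Complete 10-minute blocks: 3, each 17982 frames → 53946.
Remaining 3 whole minutes in the current block: 1800 + 2 × 1798 = 5396 frames.
Within the current minute: 56 × 30 + 21 − 2 = 1699 (labels ;00/;01 skipped at this minute). Total = 53946 + 5396 + 1699 = 61041.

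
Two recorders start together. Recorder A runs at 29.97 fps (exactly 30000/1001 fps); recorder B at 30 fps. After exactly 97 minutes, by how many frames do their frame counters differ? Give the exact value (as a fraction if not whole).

97 min = 5820 s.
A emits 30000/1001 × 5820 = 174600000/1001 frames; B emits 30 × 5820 = 174600.
Difference = 174600/1001 frames (≈ 174.4256); B is ahead of A.

174600/1001 frames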